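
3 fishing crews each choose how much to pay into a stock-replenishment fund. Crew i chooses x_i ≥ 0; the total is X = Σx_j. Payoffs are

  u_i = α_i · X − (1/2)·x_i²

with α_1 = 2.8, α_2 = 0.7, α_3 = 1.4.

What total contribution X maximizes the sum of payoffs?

Planner FOC: ∂(Σu_j)/∂x_i = (Σα_j) − x_i = 0, so x_i^SO = Σα_j = 4.9 for every i; X^SO = 14.7.

14.7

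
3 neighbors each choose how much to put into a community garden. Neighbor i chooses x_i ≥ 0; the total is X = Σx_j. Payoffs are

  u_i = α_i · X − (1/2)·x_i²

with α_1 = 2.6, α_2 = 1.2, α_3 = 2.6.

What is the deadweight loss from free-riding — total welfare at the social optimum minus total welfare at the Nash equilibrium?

Neighbor i's FOC: ∂u_i/∂x_i = α_i − x_i = 0, so x_i* = α_i.
NE contributions = (2.6, 1.2, 2.6); X = 6.4.
W^NE = (Σα)·X − ½Σα_i² = 6.4² − ½·14.96 = 33.48.
Planner sets x_i = Σα_j = 6.4 for every i, so X^SO = 3·6.4 = 19.2.
W^SO = (Σα)·X^SO − ½·3·(Σα)² = (3/2)·6.4² = 61.44.
Deadweight loss = W^SO − W^NE = 27.96.

27.96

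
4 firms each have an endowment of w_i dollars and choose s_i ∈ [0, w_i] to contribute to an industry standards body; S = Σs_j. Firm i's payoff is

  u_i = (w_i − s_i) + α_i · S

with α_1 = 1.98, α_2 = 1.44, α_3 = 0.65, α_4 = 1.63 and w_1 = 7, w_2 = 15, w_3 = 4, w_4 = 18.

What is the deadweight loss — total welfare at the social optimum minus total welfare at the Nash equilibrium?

∂u_i/∂s_i = α_i − 1, so firm i contributes w_i if α_i > 1, else 0.
α_i > 1 for i ∈ {1, 2, 4}; NE contributions (7, 15, 0, 18), S = 40.
W^NE = Σw_i − S^NE + (Σα_i)·S^NE = 44 + 4.7·40 = 232.
Planner: ∂(Σu_j)/∂s_i = Σα_j − 1 = 4.7 > 0, so everyone contributes w_i; S^SO = 44, W^SO = 44 + 4.7·44 = 250.8.
Deadweight loss = 18.8.

18.8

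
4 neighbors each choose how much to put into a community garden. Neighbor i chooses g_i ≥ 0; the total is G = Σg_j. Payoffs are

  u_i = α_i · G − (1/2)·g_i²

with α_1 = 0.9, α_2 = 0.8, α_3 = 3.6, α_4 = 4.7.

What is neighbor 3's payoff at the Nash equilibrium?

29.52

Neighbor i's FOC: ∂u_i/∂g_i = α_i − g_i = 0, so g_i* = α_i.
NE contributions = (0.9, 0.8, 3.6, 4.7); G = 10.
u_3 = α_3·G − ½·(g_3)² = 3.6·10 − ½·3.6² = 29.52.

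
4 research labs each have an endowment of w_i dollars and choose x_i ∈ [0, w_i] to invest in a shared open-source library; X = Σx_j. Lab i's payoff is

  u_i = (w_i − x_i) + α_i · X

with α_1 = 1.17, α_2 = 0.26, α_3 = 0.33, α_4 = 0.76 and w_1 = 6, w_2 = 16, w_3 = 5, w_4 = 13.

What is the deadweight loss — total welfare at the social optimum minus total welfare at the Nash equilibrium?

51.68

∂u_i/∂x_i = α_i − 1, so lab i contributes w_i if α_i > 1, else 0.
α_i > 1 for i ∈ {1}; NE contributions (6, 0, 0, 0), X = 6.
W^NE = Σw_i − X^NE + (Σα_i)·X^NE = 40 + 1.52·6 = 49.12.
Planner: ∂(Σu_j)/∂x_i = Σα_j − 1 = 1.52 > 0, so everyone contributes w_i; X^SO = 40, W^SO = 40 + 1.52·40 = 100.8.
Deadweight loss = 51.68.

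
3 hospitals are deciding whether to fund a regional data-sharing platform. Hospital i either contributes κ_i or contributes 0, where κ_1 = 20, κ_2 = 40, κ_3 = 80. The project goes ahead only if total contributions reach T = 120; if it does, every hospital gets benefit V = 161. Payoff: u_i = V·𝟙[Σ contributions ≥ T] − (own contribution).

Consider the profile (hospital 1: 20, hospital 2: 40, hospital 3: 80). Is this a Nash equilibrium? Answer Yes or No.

No

Total = 140 ≥ 120: provided.
Hospital 1 (pledges 20, payoff 141): dropping to 0 → total 120, payoff 161. Profitable deviation.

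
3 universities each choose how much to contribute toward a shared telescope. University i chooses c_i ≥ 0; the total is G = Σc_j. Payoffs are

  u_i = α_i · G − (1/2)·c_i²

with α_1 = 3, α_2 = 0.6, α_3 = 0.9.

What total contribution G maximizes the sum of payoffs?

13.5

Planner FOC: ∂(Σu_j)/∂c_i = (Σα_j) − c_i = 0, so c_i^SO = Σα_j = 4.5 for every i; G^SO = 13.5.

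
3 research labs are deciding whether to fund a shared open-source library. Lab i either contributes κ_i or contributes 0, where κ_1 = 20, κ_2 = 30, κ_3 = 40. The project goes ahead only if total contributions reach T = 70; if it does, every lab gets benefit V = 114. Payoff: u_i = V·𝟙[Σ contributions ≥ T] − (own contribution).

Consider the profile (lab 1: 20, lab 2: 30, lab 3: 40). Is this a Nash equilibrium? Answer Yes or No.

Total = 90 ≥ 70: provided.
Lab 1 (pledges 20, payoff 94): dropping to 0 → total 70, payoff 114. Profitable deviation.

No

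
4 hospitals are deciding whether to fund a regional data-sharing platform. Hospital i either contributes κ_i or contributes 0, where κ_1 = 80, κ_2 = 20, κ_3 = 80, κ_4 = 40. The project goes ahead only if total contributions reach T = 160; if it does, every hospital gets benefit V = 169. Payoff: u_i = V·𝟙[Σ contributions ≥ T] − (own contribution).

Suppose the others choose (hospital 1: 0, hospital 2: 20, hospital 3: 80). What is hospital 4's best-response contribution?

0

Others' total = 100. Even contributing 40 gives 140 < 160: no benefit either way.
Best response: 0.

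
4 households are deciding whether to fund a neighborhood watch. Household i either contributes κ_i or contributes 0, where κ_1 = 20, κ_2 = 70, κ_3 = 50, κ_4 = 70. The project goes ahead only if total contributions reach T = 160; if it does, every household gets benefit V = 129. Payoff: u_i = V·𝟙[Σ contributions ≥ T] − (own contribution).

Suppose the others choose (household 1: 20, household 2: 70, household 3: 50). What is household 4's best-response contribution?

70

Others' total = 140. Contributing 70 brings total to 210 ≥ 160: gain V − κ_4 = 59.
Best response: 70.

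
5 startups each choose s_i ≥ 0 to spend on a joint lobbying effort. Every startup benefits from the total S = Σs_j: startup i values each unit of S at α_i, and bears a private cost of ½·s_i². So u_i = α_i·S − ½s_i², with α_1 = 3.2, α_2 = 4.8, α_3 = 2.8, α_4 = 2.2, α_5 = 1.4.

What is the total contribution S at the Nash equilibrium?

14.4

Startup i's FOC: ∂u_i/∂s_i = α_i − s_i = 0, so s_i* = α_i.
NE contributions = (3.2, 4.8, 2.8, 2.2, 1.4); S = 14.4.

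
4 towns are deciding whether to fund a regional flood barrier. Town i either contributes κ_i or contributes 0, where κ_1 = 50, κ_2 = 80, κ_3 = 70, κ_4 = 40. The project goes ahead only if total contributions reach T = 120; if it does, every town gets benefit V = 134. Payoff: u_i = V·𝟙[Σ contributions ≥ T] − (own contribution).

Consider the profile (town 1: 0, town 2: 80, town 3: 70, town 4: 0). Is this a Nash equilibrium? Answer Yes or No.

Total = 150 ≥ 120: provided.
Town 1 (pledges 0, payoff 134): pledging 50 → total 200, payoff 84. No gain.
Town 2 (pledges 80, payoff 54): dropping to 0 → total 70, payoff 0. No gain.
Town 3 (pledges 70, payoff 64): dropping to 0 → total 80, payoff 0. No gain.
Town 4 (pledges 0, payoff 134): pledging 40 → total 190, payoff 94. No gain.

Yes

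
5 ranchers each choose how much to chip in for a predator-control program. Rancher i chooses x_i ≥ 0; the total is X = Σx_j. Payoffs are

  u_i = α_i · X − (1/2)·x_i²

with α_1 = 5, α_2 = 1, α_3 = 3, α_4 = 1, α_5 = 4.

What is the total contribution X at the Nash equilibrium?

14

Rancher i's FOC: ∂u_i/∂x_i = α_i − x_i = 0, so x_i* = α_i.
NE contributions = (5, 1, 3, 1, 4); X = 14.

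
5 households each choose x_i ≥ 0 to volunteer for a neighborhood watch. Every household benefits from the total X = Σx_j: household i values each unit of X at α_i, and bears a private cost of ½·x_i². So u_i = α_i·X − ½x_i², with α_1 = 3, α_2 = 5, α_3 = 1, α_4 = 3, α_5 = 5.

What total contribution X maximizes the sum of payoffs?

Planner FOC: ∂(Σu_j)/∂x_i = (Σα_j) − x_i = 0, so x_i^SO = Σα_j = 17 for every i; X^SO = 85.

85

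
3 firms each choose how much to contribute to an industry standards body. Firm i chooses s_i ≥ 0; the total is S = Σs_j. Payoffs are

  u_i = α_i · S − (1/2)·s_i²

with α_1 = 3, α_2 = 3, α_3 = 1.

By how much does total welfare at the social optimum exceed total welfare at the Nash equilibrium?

Firm i's FOC: ∂u_i/∂s_i = α_i − s_i = 0, so s_i* = α_i.
NE contributions = (3, 3, 1); S = 7.
W^NE = (Σα)·S − ½Σα_i² = 7² − ½·19 = 39.5.
Planner sets s_i = Σα_j = 7 for every i, so S^SO = 3·7 = 21.
W^SO = (Σα)·S^SO − ½·3·(Σα)² = (3/2)·7² = 73.5.
Deadweight loss = W^SO − W^NE = 34.

34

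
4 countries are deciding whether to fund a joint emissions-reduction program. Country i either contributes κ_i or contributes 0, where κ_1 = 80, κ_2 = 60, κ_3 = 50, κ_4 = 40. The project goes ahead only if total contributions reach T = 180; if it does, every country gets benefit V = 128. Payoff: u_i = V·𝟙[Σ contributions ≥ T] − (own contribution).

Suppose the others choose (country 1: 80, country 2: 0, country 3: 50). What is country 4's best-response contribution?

Others' total = 130. Even contributing 40 gives 170 < 180: no benefit either way.
Best response: 0.

0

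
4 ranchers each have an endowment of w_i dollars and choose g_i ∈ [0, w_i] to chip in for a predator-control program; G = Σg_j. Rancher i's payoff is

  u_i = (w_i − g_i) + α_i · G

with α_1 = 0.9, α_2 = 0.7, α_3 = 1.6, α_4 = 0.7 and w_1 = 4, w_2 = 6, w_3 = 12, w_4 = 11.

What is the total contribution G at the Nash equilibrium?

12

∂u_i/∂g_i = α_i − 1, so rancher i contributes w_i if α_i > 1, else 0.
α_i > 1 for i ∈ {3}; NE contributions (0, 0, 12, 0), G = 12.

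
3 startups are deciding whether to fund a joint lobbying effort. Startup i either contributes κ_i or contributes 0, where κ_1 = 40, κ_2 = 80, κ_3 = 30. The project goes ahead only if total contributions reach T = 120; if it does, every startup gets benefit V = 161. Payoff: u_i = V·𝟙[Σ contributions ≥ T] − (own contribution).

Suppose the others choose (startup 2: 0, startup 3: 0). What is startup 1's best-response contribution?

Others' total = 0. Even contributing 40 gives 40 < 120: no benefit either way.
Best response: 0.

0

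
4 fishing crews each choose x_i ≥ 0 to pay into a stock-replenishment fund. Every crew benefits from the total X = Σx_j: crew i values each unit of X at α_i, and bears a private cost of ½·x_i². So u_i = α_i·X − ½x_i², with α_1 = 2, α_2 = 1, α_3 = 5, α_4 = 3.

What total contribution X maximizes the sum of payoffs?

Planner FOC: ∂(Σu_j)/∂x_i = (Σα_j) − x_i = 0, so x_i^SO = Σα_j = 11 for every i; X^SO = 44.

44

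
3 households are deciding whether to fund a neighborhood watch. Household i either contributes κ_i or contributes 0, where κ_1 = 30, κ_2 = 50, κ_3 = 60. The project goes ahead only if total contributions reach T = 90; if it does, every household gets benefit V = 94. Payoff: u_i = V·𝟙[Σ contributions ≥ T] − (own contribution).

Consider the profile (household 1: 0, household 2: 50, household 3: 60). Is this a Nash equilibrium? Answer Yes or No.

Total = 110 ≥ 90: provided.
Household 1 (pledges 0, payoff 94): pledging 30 → total 140, payoff 64. No gain.
Household 2 (pledges 50, payoff 44): dropping to 0 → total 60, payoff 0. No gain.
Household 3 (pledges 60, payoff 34): dropping to 0 → total 50, payoff 0. No gain.

Yes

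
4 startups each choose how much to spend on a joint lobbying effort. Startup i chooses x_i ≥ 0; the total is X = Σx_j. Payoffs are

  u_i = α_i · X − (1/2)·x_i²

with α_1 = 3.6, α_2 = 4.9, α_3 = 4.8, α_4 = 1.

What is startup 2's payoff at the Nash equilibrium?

58.065

Startup i's FOC: ∂u_i/∂x_i = α_i − x_i = 0, so x_i* = α_i.
NE contributions = (3.6, 4.9, 4.8, 1); X = 14.3.
u_2 = α_2·X − ½·(x_2)² = 4.9·14.3 − ½·4.9² = 58.065.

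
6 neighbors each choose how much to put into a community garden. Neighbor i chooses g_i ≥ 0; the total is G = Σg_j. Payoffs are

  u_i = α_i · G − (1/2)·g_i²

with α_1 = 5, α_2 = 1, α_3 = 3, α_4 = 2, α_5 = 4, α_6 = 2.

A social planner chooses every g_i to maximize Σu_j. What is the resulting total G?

102

Planner FOC: ∂(Σu_j)/∂g_i = (Σα_j) − g_i = 0, so g_i^SO = Σα_j = 17 for every i; G^SO = 102.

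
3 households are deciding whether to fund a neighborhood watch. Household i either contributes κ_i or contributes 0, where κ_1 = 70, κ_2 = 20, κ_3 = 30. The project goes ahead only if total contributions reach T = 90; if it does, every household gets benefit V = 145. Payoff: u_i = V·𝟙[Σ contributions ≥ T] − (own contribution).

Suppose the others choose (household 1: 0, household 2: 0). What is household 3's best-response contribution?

0

Others' total = 0. Even contributing 30 gives 30 < 90: no benefit either way.
Best response: 0.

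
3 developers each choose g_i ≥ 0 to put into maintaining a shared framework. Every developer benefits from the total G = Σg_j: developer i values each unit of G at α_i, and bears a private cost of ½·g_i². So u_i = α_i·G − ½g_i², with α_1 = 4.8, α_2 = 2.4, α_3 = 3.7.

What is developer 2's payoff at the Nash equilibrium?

Developer i's FOC: ∂u_i/∂g_i = α_i − g_i = 0, so g_i* = α_i.
NE contributions = (4.8, 2.4, 3.7); G = 10.9.
u_2 = α_2·G − ½·(g_2)² = 2.4·10.9 − ½·2.4² = 23.28.

23.28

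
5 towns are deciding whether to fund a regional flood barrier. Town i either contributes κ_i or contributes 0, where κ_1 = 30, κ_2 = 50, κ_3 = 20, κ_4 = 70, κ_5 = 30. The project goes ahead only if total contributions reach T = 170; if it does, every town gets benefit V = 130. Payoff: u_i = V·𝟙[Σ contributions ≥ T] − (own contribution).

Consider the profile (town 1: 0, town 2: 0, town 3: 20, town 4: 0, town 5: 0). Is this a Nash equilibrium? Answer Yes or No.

No

Total = 20 < 170: not provided.
Town 1 (pledges 0, payoff 0): pledging 30 → total 50, payoff -30. No gain.
Town 2 (pledges 0, payoff 0): pledging 50 → total 70, payoff -50. No gain.
Town 3 (pledges 20, payoff -20): dropping to 0 → total 0, payoff 0. Profitable deviation.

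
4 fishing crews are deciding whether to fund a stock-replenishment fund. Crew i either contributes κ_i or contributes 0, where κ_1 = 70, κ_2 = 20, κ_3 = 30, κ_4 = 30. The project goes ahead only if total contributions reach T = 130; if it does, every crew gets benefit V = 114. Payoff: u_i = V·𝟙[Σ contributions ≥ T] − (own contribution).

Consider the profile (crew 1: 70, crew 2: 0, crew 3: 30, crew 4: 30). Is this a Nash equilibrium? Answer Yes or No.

Total = 130 ≥ 130: provided.
Crew 1 (pledges 70, payoff 44): dropping to 0 → total 60, payoff 0. No gain.
Crew 2 (pledges 0, payoff 114): pledging 20 → total 150, payoff 94. No gain.
Crew 3 (pledges 30, payoff 84): dropping to 0 → total 100, payoff 0. No gain.
Crew 4 (pledges 30, payoff 84): dropping to 0 → total 100, payoff 0. No gain.

Yes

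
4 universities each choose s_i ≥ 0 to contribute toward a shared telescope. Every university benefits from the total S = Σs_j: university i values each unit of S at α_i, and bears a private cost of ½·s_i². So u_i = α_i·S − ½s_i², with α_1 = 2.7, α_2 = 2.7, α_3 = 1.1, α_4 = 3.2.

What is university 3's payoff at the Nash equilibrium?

10.065

University i's FOC: ∂u_i/∂s_i = α_i − s_i = 0, so s_i* = α_i.
NE contributions = (2.7, 2.7, 1.1, 3.2); S = 9.7.
u_3 = α_3·S − ½·(s_3)² = 1.1·9.7 − ½·1.1² = 10.065.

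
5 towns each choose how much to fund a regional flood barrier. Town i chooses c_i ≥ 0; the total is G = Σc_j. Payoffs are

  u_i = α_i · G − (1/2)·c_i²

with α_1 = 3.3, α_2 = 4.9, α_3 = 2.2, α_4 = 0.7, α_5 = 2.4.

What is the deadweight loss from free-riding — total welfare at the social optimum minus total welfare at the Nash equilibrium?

Town i's FOC: ∂u_i/∂c_i = α_i − c_i = 0, so c_i* = α_i.
NE contributions = (3.3, 4.9, 2.2, 0.7, 2.4); G = 13.5.
W^NE = (Σα)·G − ½Σα_i² = 13.5² − ½·45.99 = 159.255.
Planner sets c_i = Σα_j = 13.5 for every i, so G^SO = 5·13.5 = 67.5.
W^SO = (Σα)·G^SO − ½·5·(Σα)² = (5/2)·13.5² = 455.625.
Deadweight loss = W^SO − W^NE = 296.37.

296.37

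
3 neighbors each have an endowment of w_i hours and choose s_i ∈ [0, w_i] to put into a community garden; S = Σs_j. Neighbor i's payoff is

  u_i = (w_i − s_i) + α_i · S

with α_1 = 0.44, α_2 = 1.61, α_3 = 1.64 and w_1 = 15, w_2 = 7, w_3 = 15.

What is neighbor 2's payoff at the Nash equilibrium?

35.42

∂u_i/∂s_i = α_i − 1, so neighbor i contributes w_i if α_i > 1, else 0.
α_i > 1 for i ∈ {2, 3}; NE contributions (0, 7, 15), S = 22.
u_2 = (7 − 7) + 1.61·22 = 35.42.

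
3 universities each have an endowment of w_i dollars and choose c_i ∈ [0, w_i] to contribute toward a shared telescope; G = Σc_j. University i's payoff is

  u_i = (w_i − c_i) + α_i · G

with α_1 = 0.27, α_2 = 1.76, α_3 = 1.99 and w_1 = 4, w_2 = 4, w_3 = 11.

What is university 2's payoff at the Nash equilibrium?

26.4

∂u_i/∂c_i = α_i − 1, so university i contributes w_i if α_i > 1, else 0.
α_i > 1 for i ∈ {2, 3}; NE contributions (0, 4, 11), G = 15.
u_2 = (4 − 4) + 1.76·15 = 26.4.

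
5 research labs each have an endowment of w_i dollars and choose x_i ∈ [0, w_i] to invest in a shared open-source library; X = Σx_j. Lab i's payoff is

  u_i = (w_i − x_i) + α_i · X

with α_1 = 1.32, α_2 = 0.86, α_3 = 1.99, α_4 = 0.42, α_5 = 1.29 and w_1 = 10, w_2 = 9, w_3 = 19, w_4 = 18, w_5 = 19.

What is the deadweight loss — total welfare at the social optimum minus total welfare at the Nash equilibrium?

∂u_i/∂x_i = α_i − 1, so lab i contributes w_i if α_i > 1, else 0.
α_i > 1 for i ∈ {1, 3, 5}; NE contributions (10, 0, 19, 0, 19), X = 48.
W^NE = Σw_i − X^NE + (Σα_i)·X^NE = 75 + 4.88·48 = 309.24.
Planner: ∂(Σu_j)/∂x_i = Σα_j − 1 = 4.88 > 0, so everyone contributes w_i; X^SO = 75, W^SO = 75 + 4.88·75 = 441.
Deadweight loss = 131.76.

131.76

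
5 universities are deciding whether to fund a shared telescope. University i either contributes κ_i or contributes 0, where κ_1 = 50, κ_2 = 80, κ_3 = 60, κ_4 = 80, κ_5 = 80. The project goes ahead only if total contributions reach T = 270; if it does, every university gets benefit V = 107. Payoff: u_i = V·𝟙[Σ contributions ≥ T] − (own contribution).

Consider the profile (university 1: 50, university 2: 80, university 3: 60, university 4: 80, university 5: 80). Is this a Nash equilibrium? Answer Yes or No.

No

Total = 350 ≥ 270: provided.
University 1 (pledges 50, payoff 57): dropping to 0 → total 300, payoff 107. Profitable deviation.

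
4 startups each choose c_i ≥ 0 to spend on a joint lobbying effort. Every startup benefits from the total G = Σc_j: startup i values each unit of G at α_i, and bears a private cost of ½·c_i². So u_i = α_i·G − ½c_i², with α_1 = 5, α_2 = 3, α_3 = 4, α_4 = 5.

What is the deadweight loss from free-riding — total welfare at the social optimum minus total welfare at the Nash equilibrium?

Startup i's FOC: ∂u_i/∂c_i = α_i − c_i = 0, so c_i* = α_i.
NE contributions = (5, 3, 4, 5); G = 17.
W^NE = (Σα)·G − ½Σα_i² = 17² − ½·75 = 251.5.
Planner sets c_i = Σα_j = 17 for every i, so G^SO = 4·17 = 68.
W^SO = (Σα)·G^SO − ½·4·(Σα)² = (4/2)·17² = 578.
Deadweight loss = W^SO − W^NE = 326.5.

326.5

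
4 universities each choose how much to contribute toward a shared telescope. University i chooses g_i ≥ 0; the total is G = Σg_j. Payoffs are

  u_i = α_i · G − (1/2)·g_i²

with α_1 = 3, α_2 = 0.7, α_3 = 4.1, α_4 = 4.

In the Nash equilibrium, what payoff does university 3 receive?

University i's FOC: ∂u_i/∂g_i = α_i − g_i = 0, so g_i* = α_i.
NE contributions = (3, 0.7, 4.1, 4); G = 11.8.
u_3 = α_3·G − ½·(g_3)² = 4.1·11.8 − ½·4.1² = 39.975.

39.975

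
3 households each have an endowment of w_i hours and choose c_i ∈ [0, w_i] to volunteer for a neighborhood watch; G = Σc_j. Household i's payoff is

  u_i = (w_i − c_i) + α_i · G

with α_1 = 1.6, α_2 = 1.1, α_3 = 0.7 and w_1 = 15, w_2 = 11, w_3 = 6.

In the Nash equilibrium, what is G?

26

∂u_i/∂c_i = α_i − 1, so household i contributes w_i if α_i > 1, else 0.
α_i > 1 for i ∈ {1, 2}; NE contributions (15, 11, 0), G = 26.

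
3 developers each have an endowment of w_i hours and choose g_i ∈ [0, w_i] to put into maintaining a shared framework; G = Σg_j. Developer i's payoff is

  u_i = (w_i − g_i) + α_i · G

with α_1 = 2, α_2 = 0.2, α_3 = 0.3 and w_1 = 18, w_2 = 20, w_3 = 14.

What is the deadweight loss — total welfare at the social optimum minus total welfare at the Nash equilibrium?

∂u_i/∂g_i = α_i − 1, so developer i contributes w_i if α_i > 1, else 0.
α_i > 1 for i ∈ {1}; NE contributions (18, 0, 0), G = 18.
W^NE = Σw_i − G^NE + (Σα_i)·G^NE = 52 + 1.5·18 = 79.
Planner: ∂(Σu_j)/∂g_i = Σα_j − 1 = 1.5 > 0, so everyone contributes w_i; G^SO = 52, W^SO = 52 + 1.5·52 = 130.
Deadweight loss = 51.

51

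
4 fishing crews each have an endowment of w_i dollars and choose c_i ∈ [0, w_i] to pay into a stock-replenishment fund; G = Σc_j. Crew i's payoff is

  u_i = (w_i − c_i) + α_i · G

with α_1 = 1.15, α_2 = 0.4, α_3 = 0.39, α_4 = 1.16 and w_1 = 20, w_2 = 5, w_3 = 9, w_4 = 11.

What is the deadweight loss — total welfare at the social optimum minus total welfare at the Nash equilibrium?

∂u_i/∂c_i = α_i − 1, so crew i contributes w_i if α_i > 1, else 0.
α_i > 1 for i ∈ {1, 4}; NE contributions (20, 0, 0, 11), G = 31.
W^NE = Σw_i − G^NE + (Σα_i)·G^NE = 45 + 2.1·31 = 110.1.
Planner: ∂(Σu_j)/∂c_i = Σα_j − 1 = 2.1 > 0, so everyone contributes w_i; G^SO = 45, W^SO = 45 + 2.1·45 = 139.5.
Deadweight loss = 29.4.

29.4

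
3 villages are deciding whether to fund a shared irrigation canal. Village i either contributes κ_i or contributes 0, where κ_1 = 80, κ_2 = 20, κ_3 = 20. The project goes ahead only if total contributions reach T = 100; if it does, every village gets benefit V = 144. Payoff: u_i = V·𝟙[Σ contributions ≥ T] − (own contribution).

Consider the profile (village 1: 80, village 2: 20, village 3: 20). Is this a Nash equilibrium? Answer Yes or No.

Total = 120 ≥ 100: provided.
Village 1 (pledges 80, payoff 64): dropping to 0 → total 40, payoff 0. No gain.
Village 2 (pledges 20, payoff 124): dropping to 0 → total 100, payoff 144. Profitable deviation.

No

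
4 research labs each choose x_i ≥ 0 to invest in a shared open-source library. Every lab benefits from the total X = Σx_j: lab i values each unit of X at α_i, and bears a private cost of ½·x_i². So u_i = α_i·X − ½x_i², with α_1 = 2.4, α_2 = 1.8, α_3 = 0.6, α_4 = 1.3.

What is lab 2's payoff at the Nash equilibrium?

9.36

Lab i's FOC: ∂u_i/∂x_i = α_i − x_i = 0, so x_i* = α_i.
NE contributions = (2.4, 1.8, 0.6, 1.3); X = 6.1.
u_2 = α_2·X − ½·(x_2)² = 1.8·6.1 − ½·1.8² = 9.36.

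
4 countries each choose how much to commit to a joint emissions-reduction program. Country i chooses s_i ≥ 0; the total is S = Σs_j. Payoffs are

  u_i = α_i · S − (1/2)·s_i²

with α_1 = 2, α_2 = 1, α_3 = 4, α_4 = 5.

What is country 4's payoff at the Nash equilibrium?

47.5

Country i's FOC: ∂u_i/∂s_i = α_i − s_i = 0, so s_i* = α_i.
NE contributions = (2, 1, 4, 5); S = 12.
u_4 = α_4·S − ½·(s_4)² = 5·12 − ½·5² = 47.5.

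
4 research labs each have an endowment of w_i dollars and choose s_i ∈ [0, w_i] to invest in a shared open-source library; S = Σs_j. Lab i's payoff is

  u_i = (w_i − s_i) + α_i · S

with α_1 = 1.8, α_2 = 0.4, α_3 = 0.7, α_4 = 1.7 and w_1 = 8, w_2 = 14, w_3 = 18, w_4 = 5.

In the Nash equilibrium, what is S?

13

∂u_i/∂s_i = α_i − 1, so lab i contributes w_i if α_i > 1, else 0.
α_i > 1 for i ∈ {1, 4}; NE contributions (8, 0, 0, 5), S = 13.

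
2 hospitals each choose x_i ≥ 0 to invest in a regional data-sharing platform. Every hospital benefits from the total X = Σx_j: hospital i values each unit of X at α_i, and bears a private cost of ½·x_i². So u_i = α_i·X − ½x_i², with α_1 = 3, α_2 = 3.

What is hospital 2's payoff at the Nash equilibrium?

Hospital i's FOC: ∂u_i/∂x_i = α_i − x_i = 0, so x_i* = α_i.
NE contributions = (3, 3); X = 6.
u_2 = α_2·X − ½·(x_2)² = 3·6 − ½·3² = 13.5.

13.5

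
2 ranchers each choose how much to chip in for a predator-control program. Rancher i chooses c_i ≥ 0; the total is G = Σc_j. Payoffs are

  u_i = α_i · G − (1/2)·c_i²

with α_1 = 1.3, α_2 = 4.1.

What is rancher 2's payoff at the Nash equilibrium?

Rancher i's FOC: ∂u_i/∂c_i = α_i − c_i = 0, so c_i* = α_i.
NE contributions = (1.3, 4.1); G = 5.4.
u_2 = α_2·G − ½·(c_2)² = 4.1·5.4 − ½·4.1² = 13.735.

13.735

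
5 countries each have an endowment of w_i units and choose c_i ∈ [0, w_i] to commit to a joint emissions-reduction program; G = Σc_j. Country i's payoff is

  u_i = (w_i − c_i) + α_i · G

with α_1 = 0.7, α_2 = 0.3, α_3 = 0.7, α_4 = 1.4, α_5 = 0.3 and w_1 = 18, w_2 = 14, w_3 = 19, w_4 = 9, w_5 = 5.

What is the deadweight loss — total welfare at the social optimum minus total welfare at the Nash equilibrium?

134.4

∂u_i/∂c_i = α_i − 1, so country i contributes w_i if α_i > 1, else 0.
α_i > 1 for i ∈ {4}; NE contributions (0, 0, 0, 9, 0), G = 9.
W^NE = Σw_i − G^NE + (Σα_i)·G^NE = 65 + 2.4·9 = 86.6.
Planner: ∂(Σu_j)/∂c_i = Σα_j − 1 = 2.4 > 0, so everyone contributes w_i; G^SO = 65, W^SO = 65 + 2.4·65 = 221.
Deadweight loss = 134.4.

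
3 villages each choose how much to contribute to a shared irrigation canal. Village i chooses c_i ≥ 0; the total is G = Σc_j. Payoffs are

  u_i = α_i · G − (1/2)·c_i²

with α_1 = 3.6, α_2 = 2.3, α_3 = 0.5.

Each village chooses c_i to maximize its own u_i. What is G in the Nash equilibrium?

Village i's FOC: ∂u_i/∂c_i = α_i − c_i = 0, so c_i* = α_i.
NE contributions = (3.6, 2.3, 0.5); G = 6.4.

6.4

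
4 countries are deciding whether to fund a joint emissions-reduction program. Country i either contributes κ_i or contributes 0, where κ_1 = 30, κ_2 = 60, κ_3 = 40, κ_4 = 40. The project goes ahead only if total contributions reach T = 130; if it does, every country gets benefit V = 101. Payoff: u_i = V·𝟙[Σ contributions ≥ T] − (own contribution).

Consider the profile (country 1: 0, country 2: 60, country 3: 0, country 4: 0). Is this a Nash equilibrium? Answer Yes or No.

Total = 60 < 130: not provided.
Country 1 (pledges 0, payoff 0): pledging 30 → total 90, payoff -30. No gain.
Country 2 (pledges 60, payoff -60): dropping to 0 → total 0, payoff 0. Profitable deviation.

No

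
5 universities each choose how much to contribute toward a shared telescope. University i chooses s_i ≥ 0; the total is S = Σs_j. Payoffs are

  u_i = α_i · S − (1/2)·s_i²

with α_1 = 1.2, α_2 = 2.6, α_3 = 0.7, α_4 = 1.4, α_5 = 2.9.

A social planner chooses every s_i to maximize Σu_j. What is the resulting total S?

44

Planner FOC: ∂(Σu_j)/∂s_i = (Σα_j) − s_i = 0, so s_i^SO = Σα_j = 8.8 for every i; S^SO = 44.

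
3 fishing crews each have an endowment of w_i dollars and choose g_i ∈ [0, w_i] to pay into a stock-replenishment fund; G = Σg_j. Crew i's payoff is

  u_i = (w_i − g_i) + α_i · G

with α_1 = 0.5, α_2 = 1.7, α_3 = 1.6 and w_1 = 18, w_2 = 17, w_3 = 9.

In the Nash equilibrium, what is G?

∂u_i/∂g_i = α_i − 1, so crew i contributes w_i if α_i > 1, else 0.
α_i > 1 for i ∈ {2, 3}; NE contributions (0, 17, 9), G = 26.

26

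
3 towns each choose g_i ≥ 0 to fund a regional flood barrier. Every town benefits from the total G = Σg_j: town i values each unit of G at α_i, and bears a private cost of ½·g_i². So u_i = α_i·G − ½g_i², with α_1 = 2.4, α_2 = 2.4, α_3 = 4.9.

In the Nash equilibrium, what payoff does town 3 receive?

35.525

Town i's FOC: ∂u_i/∂g_i = α_i − g_i = 0, so g_i* = α_i.
NE contributions = (2.4, 2.4, 4.9); G = 9.7.
u_3 = α_3·G − ½·(g_3)² = 4.9·9.7 − ½·4.9² = 35.525.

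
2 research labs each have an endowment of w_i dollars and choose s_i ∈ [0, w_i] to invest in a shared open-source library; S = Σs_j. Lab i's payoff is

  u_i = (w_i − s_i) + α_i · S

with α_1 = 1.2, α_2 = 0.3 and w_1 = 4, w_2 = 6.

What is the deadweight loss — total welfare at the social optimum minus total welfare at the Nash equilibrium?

∂u_i/∂s_i = α_i − 1, so lab i contributes w_i if α_i > 1, else 0.
α_i > 1 for i ∈ {1}; NE contributions (4, 0), S = 4.
W^NE = Σw_i − S^NE + (Σα_i)·S^NE = 10 + 0.5·4 = 12.
Planner: ∂(Σu_j)/∂s_i = Σα_j − 1 = 0.5 > 0, so everyone contributes w_i; S^SO = 10, W^SO = 10 + 0.5·10 = 15.
Deadweight loss = 3.

3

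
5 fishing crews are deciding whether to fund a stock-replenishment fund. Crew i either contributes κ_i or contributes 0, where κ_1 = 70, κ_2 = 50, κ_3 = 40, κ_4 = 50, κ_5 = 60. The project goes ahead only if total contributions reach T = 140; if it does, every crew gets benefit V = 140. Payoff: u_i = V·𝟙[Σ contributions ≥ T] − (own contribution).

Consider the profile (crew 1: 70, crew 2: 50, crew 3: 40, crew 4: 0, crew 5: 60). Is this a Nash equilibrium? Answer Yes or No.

Total = 220 ≥ 140: provided.
Crew 1 (pledges 70, payoff 70): dropping to 0 → total 150, payoff 140. Profitable deviation.

No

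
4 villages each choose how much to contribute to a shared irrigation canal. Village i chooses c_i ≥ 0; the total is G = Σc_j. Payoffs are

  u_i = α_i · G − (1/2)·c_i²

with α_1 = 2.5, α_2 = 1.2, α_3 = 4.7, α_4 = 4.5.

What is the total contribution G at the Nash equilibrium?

Village i's FOC: ∂u_i/∂c_i = α_i − c_i = 0, so c_i* = α_i.
NE contributions = (2.5, 1.2, 4.7, 4.5); G = 12.9.

12.9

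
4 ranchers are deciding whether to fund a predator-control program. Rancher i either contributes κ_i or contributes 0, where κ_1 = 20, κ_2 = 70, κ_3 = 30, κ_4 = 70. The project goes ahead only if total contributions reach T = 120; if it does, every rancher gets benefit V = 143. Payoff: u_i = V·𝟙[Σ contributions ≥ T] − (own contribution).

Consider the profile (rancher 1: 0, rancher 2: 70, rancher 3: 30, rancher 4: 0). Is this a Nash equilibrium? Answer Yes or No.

No

Total = 100 < 120: not provided.
Rancher 1 (pledges 0, payoff 0): pledging 20 → total 120, payoff 123. Profitable deviation.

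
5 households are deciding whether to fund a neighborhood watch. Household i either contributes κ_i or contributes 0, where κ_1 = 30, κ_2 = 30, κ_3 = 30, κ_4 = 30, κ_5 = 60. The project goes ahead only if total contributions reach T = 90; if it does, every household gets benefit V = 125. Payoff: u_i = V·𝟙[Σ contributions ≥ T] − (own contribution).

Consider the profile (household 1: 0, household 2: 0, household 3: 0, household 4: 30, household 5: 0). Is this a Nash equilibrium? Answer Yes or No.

Total = 30 < 90: not provided.
Household 1 (pledges 0, payoff 0): pledging 30 → total 60, payoff -30. No gain.
Household 2 (pledges 0, payoff 0): pledging 30 → total 60, payoff -30. No gain.
Household 3 (pledges 0, payoff 0): pledging 30 → total 60, payoff -30. No gain.
Household 4 (pledges 30, payoff -30): dropping to 0 → total 0, payoff 0. Profitable deviation.

No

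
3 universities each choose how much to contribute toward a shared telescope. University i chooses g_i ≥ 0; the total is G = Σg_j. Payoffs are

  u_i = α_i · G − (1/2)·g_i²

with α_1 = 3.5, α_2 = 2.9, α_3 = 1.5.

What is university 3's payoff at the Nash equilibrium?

10.725

University i's FOC: ∂u_i/∂g_i = α_i − g_i = 0, so g_i* = α_i.
NE contributions = (3.5, 2.9, 1.5); G = 7.9.
u_3 = α_3·G − ½·(g_3)² = 1.5·7.9 − ½·1.5² = 10.725.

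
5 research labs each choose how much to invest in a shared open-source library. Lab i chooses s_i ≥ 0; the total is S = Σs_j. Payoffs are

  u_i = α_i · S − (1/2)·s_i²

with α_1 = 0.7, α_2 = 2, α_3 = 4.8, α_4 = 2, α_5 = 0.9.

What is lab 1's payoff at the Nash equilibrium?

Lab i's FOC: ∂u_i/∂s_i = α_i − s_i = 0, so s_i* = α_i.
NE contributions = (0.7, 2, 4.8, 2, 0.9); S = 10.4.
u_1 = α_1·S − ½·(s_1)² = 0.7·10.4 − ½·0.7² = 7.035.

7.035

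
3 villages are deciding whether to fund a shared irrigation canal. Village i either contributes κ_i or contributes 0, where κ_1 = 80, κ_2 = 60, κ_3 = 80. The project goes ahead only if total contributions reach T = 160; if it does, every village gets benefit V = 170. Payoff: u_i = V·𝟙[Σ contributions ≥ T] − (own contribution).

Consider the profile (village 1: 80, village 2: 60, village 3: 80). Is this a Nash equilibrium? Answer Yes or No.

Total = 220 ≥ 160: provided.
Village 1 (pledges 80, payoff 90): dropping to 0 → total 140, payoff 0. No gain.
Village 2 (pledges 60, payoff 110): dropping to 0 → total 160, payoff 170. Profitable deviation.

No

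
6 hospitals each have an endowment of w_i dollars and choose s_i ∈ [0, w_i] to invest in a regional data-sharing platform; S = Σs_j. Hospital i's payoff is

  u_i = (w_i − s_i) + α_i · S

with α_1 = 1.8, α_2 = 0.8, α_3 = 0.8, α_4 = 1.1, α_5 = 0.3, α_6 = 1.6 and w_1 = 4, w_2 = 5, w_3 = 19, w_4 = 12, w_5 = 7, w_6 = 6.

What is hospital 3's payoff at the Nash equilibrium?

∂u_i/∂s_i = α_i − 1, so hospital i contributes w_i if α_i > 1, else 0.
α_i > 1 for i ∈ {1, 4, 6}; NE contributions (4, 0, 0, 12, 0, 6), S = 22.
u_3 = (19 − 0) + 0.8·22 = 36.6.

36.6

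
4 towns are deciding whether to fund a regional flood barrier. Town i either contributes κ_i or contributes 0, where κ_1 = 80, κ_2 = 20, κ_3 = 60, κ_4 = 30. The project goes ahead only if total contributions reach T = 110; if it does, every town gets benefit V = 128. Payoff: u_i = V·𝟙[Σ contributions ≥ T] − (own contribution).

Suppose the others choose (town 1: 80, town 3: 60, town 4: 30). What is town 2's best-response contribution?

Others' total = 170 ≥ 110; contributing adds cost 20 for no extra benefit.
Best response: 0.

0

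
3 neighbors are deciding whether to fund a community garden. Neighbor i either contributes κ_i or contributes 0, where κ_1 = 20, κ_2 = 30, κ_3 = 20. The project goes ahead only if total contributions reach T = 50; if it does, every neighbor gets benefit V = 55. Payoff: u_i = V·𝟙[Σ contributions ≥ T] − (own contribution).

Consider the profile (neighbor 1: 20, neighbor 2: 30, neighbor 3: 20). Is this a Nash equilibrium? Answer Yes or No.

No

Total = 70 ≥ 50: provided.
Neighbor 1 (pledges 20, payoff 35): dropping to 0 → total 50, payoff 55. Profitable deviation.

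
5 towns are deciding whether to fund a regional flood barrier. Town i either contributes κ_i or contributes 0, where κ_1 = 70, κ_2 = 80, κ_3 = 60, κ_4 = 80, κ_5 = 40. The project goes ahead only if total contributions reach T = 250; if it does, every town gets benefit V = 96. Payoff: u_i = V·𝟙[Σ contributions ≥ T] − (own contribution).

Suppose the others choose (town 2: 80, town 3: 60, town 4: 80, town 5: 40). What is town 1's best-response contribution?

0

Others' total = 260 ≥ 250; contributing adds cost 70 for no extra benefit.
Best response: 0.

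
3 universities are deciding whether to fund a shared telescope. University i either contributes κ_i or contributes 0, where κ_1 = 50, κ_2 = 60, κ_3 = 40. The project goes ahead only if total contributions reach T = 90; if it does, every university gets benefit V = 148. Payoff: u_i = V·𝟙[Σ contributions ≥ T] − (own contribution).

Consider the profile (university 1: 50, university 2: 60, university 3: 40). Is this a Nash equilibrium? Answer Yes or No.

Total = 150 ≥ 90: provided.
University 1 (pledges 50, payoff 98): dropping to 0 → total 100, payoff 148. Profitable deviation.

No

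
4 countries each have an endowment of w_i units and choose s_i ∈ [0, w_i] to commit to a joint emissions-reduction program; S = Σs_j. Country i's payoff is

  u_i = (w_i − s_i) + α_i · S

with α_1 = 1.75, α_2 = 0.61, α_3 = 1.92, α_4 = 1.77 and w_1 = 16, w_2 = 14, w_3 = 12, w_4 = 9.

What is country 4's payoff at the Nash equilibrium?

65.49

∂u_i/∂s_i = α_i − 1, so country i contributes w_i if α_i > 1, else 0.
α_i > 1 for i ∈ {1, 3, 4}; NE contributions (16, 0, 12, 9), S = 37.
u_4 = (9 − 9) + 1.77·37 = 65.49.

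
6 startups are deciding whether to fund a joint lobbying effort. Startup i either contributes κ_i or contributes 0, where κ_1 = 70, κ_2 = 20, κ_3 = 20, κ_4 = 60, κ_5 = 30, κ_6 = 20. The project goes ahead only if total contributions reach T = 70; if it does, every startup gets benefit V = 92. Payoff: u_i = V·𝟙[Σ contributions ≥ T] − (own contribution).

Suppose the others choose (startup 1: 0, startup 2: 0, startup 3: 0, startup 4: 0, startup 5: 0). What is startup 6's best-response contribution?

0

Others' total = 0. Even contributing 20 gives 20 < 70: no benefit either way.
Best response: 0.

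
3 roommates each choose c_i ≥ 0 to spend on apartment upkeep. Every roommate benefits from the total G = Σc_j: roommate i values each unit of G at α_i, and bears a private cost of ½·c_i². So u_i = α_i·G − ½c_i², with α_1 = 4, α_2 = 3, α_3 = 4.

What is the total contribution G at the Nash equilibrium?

Roommate i's FOC: ∂u_i/∂c_i = α_i − c_i = 0, so c_i* = α_i.
NE contributions = (4, 3, 4); G = 11.

11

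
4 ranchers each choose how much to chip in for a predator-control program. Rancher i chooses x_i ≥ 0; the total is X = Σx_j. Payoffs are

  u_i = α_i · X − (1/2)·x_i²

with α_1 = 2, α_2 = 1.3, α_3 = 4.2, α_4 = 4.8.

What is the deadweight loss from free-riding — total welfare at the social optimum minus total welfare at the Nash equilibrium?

174.475

Rancher i's FOC: ∂u_i/∂x_i = α_i − x_i = 0, so x_i* = α_i.
NE contributions = (2, 1.3, 4.2, 4.8); X = 12.3.
W^NE = (Σα)·X − ½Σα_i² = 12.3² − ½·46.37 = 128.105.
Planner sets x_i = Σα_j = 12.3 for every i, so X^SO = 4·12.3 = 49.2.
W^SO = (Σα)·X^SO − ½·4·(Σα)² = (4/2)·12.3² = 302.58.
Deadweight loss = W^SO − W^NE = 174.475.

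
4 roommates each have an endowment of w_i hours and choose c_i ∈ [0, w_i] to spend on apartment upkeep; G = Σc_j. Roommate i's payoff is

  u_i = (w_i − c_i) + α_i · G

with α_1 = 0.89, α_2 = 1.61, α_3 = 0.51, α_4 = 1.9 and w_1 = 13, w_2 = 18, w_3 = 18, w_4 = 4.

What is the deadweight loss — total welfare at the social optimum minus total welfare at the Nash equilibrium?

121.21

∂u_i/∂c_i = α_i − 1, so roommate i contributes w_i if α_i > 1, else 0.
α_i > 1 for i ∈ {2, 4}; NE contributions (0, 18, 0, 4), G = 22.
W^NE = Σw_i − G^NE + (Σα_i)·G^NE = 53 + 3.91·22 = 139.02.
Planner: ∂(Σu_j)/∂c_i = Σα_j − 1 = 3.91 > 0, so everyone contributes w_i; G^SO = 53, W^SO = 53 + 3.91·53 = 260.23.
Deadweight loss = 121.21.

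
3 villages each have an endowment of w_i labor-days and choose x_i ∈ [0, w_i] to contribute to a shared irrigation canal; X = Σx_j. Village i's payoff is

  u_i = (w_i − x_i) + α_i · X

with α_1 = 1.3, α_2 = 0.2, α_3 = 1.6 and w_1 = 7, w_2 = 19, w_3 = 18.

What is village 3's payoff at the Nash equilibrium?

40

∂u_i/∂x_i = α_i − 1, so village i contributes w_i if α_i > 1, else 0.
α_i > 1 for i ∈ {1, 3}; NE contributions (7, 0, 18), X = 25.
u_3 = (18 − 18) + 1.6·25 = 40.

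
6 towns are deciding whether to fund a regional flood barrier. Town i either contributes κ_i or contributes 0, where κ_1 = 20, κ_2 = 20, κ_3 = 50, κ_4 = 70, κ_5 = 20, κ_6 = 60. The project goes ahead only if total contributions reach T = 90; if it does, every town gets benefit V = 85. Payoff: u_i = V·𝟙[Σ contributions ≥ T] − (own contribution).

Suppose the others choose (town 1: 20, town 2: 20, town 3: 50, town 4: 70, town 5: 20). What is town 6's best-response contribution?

0

Others' total = 180 ≥ 90; contributing adds cost 60 for no extra benefit.
Best response: 0.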